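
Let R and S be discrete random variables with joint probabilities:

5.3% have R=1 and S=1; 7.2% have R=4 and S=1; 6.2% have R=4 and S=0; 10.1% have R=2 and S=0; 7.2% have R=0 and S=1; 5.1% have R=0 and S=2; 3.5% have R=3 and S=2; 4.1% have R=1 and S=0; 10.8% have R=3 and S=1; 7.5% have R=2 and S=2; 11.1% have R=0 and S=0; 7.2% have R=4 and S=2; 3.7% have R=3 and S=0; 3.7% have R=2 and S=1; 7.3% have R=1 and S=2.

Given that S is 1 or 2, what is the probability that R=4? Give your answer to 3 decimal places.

0.222

P(S=1) = 0.072 + 0.053 + 0.037 + 0.108 + 0.072 = 0.342.
P(S=2) = 0.051 + 0.073 + 0.075 + 0.035 + 0.072 = 0.306.
P(S ∈ {1, 2}) = 0.342 + 0.306 = 0.648; P(R=4, S ∈ {1, 2}) = 0.072 + 0.072 = 0.144.
P(R=4 | S ∈ {1, 2}) = 0.144/0.648 = 0.222.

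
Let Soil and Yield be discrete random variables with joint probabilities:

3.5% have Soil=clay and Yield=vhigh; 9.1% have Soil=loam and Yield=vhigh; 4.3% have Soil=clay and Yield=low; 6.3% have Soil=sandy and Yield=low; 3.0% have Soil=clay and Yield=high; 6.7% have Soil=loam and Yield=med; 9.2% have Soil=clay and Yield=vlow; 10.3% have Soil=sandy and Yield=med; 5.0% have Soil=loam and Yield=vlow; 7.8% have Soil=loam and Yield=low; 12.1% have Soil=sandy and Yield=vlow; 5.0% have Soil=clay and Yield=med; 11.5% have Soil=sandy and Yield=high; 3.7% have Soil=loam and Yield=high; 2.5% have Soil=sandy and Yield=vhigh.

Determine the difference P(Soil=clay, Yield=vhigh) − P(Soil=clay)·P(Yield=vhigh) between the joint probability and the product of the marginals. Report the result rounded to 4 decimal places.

-0.0028

P(Soil=clay) = 0.092 + 0.043 + 0.050 + 0.030 + 0.035 = 0.250.
P(Yield=vhigh) = 0.025 + 0.091 + 0.035 = 0.151.
P(Soil=clay, Yield=vhigh) − P(Soil=clay)P(Yield=vhigh) = 0.035 − 0.250×0.151 = -0.0028.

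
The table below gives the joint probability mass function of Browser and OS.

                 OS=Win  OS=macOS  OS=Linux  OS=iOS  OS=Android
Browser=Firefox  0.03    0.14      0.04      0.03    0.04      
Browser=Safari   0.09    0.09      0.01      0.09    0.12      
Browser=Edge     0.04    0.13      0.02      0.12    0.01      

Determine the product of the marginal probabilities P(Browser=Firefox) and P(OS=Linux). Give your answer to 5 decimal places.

P(Browser=Firefox) = 0.03 + 0.14 + 0.04 + 0.03 + 0.04 = 0.28.
P(OS=Linux) = 0.04 + 0.01 + 0.02 = 0.07.
Product: 0.28 × 0.07 = 0.01960.

0.01960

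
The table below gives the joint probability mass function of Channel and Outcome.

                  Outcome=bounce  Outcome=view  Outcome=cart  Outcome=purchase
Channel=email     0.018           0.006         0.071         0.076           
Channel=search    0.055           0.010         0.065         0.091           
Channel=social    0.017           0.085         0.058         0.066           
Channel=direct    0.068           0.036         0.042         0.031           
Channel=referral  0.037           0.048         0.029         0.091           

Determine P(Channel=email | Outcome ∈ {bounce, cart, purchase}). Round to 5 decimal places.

0.20245

P(Outcome=bounce) = 0.018 + 0.055 + 0.017 + 0.068 + 0.037 = 0.195.
P(Outcome=cart) = 0.071 + 0.065 + 0.058 + 0.042 + 0.029 = 0.265.
P(Outcome=purchase) = 0.076 + 0.091 + 0.066 + 0.031 + 0.091 = 0.355.
P(Outcome ∈ {bounce, cart, purchase}) = 0.195 + 0.265 + 0.355 = 0.815; P(Channel=email, Outcome ∈ {bounce, cart, purchase}) = 0.018 + 0.071 + 0.076 = 0.165.
P(Channel=email | Outcome ∈ {bounce, cart, purchase}) = 0.165/0.815 = 0.20245.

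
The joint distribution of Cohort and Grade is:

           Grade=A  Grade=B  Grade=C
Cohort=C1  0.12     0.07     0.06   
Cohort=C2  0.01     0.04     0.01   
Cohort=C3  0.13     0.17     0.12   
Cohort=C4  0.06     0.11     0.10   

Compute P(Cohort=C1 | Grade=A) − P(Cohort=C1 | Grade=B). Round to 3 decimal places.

P(Grade=A) = 0.12 + 0.01 + 0.13 + 0.06 = 0.32; P(Cohort=C1 | Grade=A) = 0.12/0.32 = 0.3750.
P(Grade=B) = 0.07 + 0.04 + 0.17 + 0.11 = 0.39; P(Cohort=C1 | Grade=B) = 0.07/0.39 = 0.1795.
Difference = 0.196.

0.196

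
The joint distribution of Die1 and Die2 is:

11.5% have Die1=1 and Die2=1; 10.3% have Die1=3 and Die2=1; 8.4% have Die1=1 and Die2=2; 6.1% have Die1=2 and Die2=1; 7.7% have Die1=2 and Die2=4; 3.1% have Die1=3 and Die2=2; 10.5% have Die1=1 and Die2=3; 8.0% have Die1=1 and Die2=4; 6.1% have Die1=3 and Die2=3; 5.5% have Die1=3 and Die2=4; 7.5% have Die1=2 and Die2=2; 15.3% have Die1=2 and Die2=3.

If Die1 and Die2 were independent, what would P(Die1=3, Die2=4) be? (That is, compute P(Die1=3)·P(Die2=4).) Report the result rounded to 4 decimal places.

0.0530

P(Die1=3) = 0.103 + 0.031 + 0.061 + 0.055 = 0.250.
P(Die2=4) = 0.080 + 0.077 + 0.055 = 0.212.
Product: 0.250 × 0.212 = 0.0530.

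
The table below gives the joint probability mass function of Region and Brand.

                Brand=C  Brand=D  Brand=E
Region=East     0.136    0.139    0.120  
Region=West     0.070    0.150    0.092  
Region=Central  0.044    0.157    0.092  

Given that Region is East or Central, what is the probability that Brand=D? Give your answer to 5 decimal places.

0.43023

P(Region=East) = 0.136 + 0.139 + 0.120 = 0.395.
P(Region=Central) = 0.044 + 0.157 + 0.092 = 0.293.
P(Region ∈ {East, Central}) = 0.395 + 0.293 = 0.688; P(Brand=D, Region ∈ {East, Central}) = 0.139 + 0.157 = 0.296.
P(Brand=D | Region ∈ {East, Central}) = 0.296/0.688 = 0.43023.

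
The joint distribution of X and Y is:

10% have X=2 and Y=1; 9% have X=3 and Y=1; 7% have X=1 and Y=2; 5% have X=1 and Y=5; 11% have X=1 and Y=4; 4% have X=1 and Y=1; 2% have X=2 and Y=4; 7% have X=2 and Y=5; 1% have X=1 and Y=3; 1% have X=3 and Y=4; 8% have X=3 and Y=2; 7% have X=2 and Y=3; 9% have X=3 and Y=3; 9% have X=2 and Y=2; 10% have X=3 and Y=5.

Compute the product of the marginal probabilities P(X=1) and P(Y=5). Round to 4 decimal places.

0.0616

P(X=1) = 0.04 + 0.07 + 0.01 + 0.11 + 0.05 = 0.28.
P(Y=5) = 0.05 + 0.07 + 0.10 = 0.22.
Product: 0.28 × 0.22 = 0.0616.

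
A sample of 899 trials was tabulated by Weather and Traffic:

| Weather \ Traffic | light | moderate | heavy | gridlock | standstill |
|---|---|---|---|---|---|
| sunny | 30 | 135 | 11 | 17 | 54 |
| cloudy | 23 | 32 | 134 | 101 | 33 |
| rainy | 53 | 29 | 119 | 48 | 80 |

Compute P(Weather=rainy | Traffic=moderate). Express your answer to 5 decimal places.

Total with Traffic=moderate: 135 + 32 + 29 = 196.
P(Weather=rainy | Traffic=moderate) = 29/196 = 0.14796.

0.14796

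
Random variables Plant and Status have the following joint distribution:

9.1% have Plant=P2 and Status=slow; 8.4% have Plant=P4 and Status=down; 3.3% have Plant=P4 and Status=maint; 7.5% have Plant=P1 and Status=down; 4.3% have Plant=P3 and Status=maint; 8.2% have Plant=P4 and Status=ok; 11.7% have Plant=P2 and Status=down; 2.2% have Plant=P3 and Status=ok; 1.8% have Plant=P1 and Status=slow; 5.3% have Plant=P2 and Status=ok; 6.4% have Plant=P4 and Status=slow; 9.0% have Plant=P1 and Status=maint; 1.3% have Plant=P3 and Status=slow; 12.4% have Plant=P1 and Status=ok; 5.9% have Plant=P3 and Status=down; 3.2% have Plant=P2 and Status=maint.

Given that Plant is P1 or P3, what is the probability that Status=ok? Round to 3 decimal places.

P(Plant=P1) = 0.124 + 0.018 + 0.075 + 0.090 = 0.307.
P(Plant=P3) = 0.022 + 0.013 + 0.059 + 0.043 = 0.137.
P(Plant ∈ {P1, P3}) = 0.307 + 0.137 = 0.444; P(Status=ok, Plant ∈ {P1, P3}) = 0.124 + 0.022 = 0.146.
P(Status=ok | Plant ∈ {P1, P3}) = 0.146/0.444 = 0.329.

0.329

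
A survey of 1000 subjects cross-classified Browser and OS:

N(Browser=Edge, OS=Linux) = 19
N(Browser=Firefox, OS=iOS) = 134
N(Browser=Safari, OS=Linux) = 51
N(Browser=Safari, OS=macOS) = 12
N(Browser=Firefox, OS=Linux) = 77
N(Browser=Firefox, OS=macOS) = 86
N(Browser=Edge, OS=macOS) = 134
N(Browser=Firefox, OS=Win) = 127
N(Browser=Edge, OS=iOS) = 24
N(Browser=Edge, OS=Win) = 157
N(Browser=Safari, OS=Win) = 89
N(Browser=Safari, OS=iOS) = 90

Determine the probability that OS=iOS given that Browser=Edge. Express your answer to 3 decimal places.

0.072

Total with Browser=Edge: 157 + 134 + 19 + 24 = 334.
P(OS=iOS | Browser=Edge) = 24/334 = 0.072.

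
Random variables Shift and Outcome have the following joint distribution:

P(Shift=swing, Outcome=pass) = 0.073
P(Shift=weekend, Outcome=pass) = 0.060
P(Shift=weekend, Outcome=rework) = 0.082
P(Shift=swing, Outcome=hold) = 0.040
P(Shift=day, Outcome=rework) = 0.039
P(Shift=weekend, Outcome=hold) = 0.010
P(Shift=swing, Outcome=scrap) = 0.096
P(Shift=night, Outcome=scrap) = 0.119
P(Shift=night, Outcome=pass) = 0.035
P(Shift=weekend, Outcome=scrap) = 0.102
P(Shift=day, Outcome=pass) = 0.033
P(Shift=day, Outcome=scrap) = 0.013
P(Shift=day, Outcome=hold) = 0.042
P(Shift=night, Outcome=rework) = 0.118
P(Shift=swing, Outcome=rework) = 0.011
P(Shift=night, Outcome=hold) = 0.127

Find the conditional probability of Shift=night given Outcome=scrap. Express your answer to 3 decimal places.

P(Outcome=scrap) = 0.013 + 0.096 + 0.119 + 0.102 = 0.330.
P(Shift=night | Outcome=scrap) = 0.119/0.330 = 0.361.

0.361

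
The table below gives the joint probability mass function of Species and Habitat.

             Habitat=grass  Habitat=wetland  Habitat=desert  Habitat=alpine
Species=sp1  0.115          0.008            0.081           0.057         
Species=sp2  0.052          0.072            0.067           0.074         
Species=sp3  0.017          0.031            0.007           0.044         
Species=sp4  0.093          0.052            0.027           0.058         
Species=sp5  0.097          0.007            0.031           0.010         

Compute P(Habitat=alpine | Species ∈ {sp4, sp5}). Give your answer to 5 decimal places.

0.18133

P(Species=sp4) = 0.093 + 0.052 + 0.027 + 0.058 = 0.230.
P(Species=sp5) = 0.097 + 0.007 + 0.031 + 0.010 = 0.145.
P(Species ∈ {sp4, sp5}) = 0.230 + 0.145 = 0.375; P(Habitat=alpine, Species ∈ {sp4, sp5}) = 0.058 + 0.010 = 0.068.
P(Habitat=alpine | Species ∈ {sp4, sp5}) = 0.068/0.375 = 0.18133.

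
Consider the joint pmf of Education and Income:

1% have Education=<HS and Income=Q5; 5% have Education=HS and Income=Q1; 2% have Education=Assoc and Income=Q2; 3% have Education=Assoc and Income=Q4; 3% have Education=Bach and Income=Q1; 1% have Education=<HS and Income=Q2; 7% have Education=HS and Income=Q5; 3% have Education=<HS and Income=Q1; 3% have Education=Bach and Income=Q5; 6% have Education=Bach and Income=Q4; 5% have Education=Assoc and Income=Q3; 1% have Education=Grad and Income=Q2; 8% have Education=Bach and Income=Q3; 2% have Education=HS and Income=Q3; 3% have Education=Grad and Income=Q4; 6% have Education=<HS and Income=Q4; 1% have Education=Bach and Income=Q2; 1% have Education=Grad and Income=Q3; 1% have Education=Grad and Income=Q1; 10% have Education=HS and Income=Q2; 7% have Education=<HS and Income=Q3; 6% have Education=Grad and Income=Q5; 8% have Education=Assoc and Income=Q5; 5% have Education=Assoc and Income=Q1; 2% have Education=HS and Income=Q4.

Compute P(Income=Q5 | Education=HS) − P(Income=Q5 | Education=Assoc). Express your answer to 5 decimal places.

-0.07860

P(Education=HS) = 0.05 + 0.10 + 0.02 + 0.02 + 0.07 = 0.26; P(Income=Q5 | Education=HS) = 0.07/0.26 = 0.269231.
P(Education=Assoc) = 0.05 + 0.02 + 0.05 + 0.03 + 0.08 = 0.23; P(Income=Q5 | Education=Assoc) = 0.08/0.23 = 0.347826.
Difference = -0.07860.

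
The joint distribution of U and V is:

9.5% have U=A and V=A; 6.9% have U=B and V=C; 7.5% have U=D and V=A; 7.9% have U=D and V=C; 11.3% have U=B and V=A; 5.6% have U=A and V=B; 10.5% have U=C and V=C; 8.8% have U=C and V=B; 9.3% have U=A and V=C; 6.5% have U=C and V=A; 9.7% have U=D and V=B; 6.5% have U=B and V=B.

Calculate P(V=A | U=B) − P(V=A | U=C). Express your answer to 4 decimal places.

0.2056

P(U=B) = 0.113 + 0.065 + 0.069 = 0.247; P(V=A | U=B) = 0.113/0.247 = 0.45749.
P(U=C) = 0.065 + 0.088 + 0.105 = 0.258; P(V=A | U=C) = 0.065/0.258 = 0.25194.
Difference = 0.2056.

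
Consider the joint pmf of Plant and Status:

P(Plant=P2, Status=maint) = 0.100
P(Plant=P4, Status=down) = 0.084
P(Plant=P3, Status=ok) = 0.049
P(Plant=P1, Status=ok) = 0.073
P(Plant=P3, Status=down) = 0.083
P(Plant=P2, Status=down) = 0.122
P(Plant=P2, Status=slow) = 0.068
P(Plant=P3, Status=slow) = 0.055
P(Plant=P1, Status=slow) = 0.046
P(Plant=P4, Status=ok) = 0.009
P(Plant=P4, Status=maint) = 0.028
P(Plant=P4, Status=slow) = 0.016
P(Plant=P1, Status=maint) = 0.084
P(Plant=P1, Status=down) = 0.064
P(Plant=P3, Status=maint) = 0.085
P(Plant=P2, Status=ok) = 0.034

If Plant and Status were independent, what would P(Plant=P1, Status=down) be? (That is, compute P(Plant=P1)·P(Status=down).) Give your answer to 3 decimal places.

0.094

P(Plant=P1) = 0.073 + 0.046 + 0.064 + 0.084 = 0.267.
P(Status=down) = 0.064 + 0.122 + 0.083 + 0.084 = 0.353.
Product: 0.267 × 0.353 = 0.094.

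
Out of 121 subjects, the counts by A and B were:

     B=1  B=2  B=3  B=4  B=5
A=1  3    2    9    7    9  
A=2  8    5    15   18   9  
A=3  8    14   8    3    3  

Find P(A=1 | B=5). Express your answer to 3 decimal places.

0.429

Total with B=5: 9 + 9 + 3 = 21.
P(A=1 | B=5) = 9/21 = 0.429.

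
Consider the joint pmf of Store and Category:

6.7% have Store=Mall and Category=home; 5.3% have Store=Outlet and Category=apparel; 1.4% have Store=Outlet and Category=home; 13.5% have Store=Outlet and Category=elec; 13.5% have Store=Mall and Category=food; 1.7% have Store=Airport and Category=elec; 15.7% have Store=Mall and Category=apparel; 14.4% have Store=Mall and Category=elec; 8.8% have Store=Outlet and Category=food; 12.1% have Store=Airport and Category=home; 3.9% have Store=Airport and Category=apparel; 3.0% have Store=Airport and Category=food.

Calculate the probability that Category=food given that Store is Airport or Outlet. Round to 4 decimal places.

P(Store=Airport) = 0.030 + 0.039 + 0.017 + 0.121 = 0.207.
P(Store=Outlet) = 0.088 + 0.053 + 0.135 + 0.014 = 0.290.
P(Store ∈ {Airport, Outlet}) = 0.207 + 0.290 = 0.497; P(Category=food, Store ∈ {Airport, Outlet}) = 0.030 + 0.088 = 0.118.
P(Category=food | Store ∈ {Airport, Outlet}) = 0.118/0.497 = 0.2374.

0.2374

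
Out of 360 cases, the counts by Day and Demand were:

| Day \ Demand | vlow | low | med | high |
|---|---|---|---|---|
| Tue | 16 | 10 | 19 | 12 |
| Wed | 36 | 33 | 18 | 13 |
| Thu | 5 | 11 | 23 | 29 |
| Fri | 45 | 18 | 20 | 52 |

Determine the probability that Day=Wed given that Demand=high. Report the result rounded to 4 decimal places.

0.1226

Total with Demand=high: 12 + 13 + 29 + 52 = 106.
P(Day=Wed | Demand=high) = 13/106 = 0.1226.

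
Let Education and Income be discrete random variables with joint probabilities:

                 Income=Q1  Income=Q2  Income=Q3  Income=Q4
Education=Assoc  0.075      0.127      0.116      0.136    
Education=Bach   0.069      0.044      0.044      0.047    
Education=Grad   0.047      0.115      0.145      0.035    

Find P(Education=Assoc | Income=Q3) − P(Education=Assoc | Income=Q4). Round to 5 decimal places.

P(Income=Q3) = 0.116 + 0.044 + 0.145 = 0.305; P(Education=Assoc | Income=Q3) = 0.116/0.305 = 0.380328.
P(Income=Q4) = 0.136 + 0.047 + 0.035 = 0.218; P(Education=Assoc | Income=Q4) = 0.136/0.218 = 0.623853.
Difference = -0.24353.

-0.24353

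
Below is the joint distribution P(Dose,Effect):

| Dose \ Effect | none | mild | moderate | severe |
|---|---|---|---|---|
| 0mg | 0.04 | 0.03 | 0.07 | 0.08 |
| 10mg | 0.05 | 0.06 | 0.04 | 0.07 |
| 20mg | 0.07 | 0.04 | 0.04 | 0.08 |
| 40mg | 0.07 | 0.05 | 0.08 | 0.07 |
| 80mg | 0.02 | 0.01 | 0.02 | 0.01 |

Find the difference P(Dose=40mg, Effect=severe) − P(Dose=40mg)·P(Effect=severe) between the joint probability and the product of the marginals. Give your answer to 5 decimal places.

P(Dose=40mg) = 0.07 + 0.05 + 0.08 + 0.07 = 0.27.
P(Effect=severe) = 0.08 + 0.07 + 0.08 + 0.07 + 0.01 = 0.31.
P(Dose=40mg, Effect=severe) − P(Dose=40mg)P(Effect=severe) = 0.07 − 0.27×0.31 = -0.01370.

-0.01370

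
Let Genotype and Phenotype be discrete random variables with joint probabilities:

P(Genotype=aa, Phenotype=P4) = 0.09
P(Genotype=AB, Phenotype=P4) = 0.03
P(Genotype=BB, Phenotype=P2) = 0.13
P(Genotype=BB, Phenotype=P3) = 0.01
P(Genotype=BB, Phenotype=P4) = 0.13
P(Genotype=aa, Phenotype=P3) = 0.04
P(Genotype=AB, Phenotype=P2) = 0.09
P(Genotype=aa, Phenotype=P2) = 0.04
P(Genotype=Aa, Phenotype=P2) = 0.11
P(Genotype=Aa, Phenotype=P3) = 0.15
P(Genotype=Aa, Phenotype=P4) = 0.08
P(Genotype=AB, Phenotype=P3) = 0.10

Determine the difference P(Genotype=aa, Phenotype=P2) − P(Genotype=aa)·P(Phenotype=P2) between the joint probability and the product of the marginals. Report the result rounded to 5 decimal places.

-0.02290

P(Genotype=aa) = 0.04 + 0.04 + 0.09 = 0.17.
P(Phenotype=P2) = 0.11 + 0.04 + 0.09 + 0.13 = 0.37.
P(Genotype=aa, Phenotype=P2) − P(Genotype=aa)P(Phenotype=P2) = 0.04 − 0.17×0.37 = -0.02290.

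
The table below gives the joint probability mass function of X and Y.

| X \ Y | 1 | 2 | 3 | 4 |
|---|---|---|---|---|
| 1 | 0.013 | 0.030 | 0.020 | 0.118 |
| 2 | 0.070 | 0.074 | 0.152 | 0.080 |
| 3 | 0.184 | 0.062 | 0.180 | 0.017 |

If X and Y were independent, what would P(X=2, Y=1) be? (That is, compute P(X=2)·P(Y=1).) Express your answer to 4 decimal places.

P(X=2) = 0.070 + 0.074 + 0.152 + 0.080 = 0.376.
P(Y=1) = 0.013 + 0.070 + 0.184 = 0.267.
Product: 0.376 × 0.267 = 0.1004.

0.1004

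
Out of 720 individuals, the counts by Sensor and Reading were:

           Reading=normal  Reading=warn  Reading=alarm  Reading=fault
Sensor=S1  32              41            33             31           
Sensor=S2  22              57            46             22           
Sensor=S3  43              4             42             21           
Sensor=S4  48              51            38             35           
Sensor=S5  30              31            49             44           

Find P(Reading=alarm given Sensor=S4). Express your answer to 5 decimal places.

Total with Sensor=S4: 48 + 51 + 38 + 35 = 172.
P(Reading=alarm | Sensor=S4) = 38/172 = 0.22093.

0.22093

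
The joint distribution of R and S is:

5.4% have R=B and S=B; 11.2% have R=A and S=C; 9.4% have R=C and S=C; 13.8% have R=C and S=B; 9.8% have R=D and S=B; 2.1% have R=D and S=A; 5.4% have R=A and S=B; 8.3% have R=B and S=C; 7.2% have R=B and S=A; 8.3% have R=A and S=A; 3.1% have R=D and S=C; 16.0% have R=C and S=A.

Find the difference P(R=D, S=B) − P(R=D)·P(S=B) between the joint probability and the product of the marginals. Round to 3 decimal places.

0.046

P(R=D) = 0.021 + 0.098 + 0.031 = 0.150.
P(S=B) = 0.054 + 0.054 + 0.138 + 0.098 = 0.344.
P(R=D, S=B) − P(R=D)P(S=B) = 0.098 − 0.150×0.344 = 0.046.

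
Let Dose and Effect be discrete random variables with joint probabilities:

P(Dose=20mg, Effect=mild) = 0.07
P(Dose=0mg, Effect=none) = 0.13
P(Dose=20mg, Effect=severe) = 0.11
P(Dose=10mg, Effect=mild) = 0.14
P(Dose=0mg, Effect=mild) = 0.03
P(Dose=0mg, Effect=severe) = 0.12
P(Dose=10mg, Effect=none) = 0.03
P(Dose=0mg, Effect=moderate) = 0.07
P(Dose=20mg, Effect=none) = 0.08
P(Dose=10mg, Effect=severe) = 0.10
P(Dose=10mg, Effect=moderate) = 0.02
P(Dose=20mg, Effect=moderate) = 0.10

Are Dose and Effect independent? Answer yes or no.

no

P(Dose=10mg) = 0.29 and P(Effect=mild) = 0.24, so their product is 0.0696, but P(Dose=10mg, Effect=mild) = 0.14. Since these differ, Dose and Effect are not independent.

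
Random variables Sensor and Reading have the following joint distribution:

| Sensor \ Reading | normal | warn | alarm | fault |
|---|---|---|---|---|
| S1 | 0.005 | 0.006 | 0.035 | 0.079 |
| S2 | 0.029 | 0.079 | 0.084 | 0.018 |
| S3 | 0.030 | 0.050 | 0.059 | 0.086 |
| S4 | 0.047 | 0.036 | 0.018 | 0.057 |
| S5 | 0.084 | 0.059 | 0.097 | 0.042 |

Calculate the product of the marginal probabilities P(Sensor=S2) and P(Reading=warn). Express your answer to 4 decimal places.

P(Sensor=S2) = 0.029 + 0.079 + 0.084 + 0.018 = 0.210.
P(Reading=warn) = 0.006 + 0.079 + 0.050 + 0.036 + 0.059 = 0.230.
Product: 0.210 × 0.230 = 0.0483.

0.0483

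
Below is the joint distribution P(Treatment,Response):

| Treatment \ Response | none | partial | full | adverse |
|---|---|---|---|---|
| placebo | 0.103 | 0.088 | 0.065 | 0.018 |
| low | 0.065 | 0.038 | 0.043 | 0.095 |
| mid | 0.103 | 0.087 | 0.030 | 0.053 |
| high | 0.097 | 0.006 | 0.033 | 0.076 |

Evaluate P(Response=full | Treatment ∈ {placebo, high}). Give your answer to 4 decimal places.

0.2016

P(Treatment=placebo) = 0.103 + 0.088 + 0.065 + 0.018 = 0.274.
P(Treatment=high) = 0.097 + 0.006 + 0.033 + 0.076 = 0.212.
P(Treatment ∈ {placebo, high}) = 0.274 + 0.212 = 0.486; P(Response=full, Treatment ∈ {placebo, high}) = 0.065 + 0.033 = 0.098.
P(Response=full | Treatment ∈ {placebo, high}) = 0.098/0.486 = 0.2016.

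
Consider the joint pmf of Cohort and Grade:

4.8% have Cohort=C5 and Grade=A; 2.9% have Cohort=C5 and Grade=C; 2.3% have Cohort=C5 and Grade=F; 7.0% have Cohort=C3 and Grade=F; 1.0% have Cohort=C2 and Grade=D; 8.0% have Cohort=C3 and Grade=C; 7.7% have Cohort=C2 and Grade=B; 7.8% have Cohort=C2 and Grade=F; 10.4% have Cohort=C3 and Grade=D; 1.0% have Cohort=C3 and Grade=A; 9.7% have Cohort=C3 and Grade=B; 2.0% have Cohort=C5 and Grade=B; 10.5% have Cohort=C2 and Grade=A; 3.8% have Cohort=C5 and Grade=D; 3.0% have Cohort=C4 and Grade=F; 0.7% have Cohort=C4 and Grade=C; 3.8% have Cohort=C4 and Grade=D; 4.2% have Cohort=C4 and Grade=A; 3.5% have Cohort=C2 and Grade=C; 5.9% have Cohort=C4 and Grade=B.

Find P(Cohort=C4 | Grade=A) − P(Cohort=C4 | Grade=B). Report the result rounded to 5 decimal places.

P(Grade=A) = 0.105 + 0.010 + 0.042 + 0.048 = 0.205; P(Cohort=C4 | Grade=A) = 0.042/0.205 = 0.204878.
P(Grade=B) = 0.077 + 0.097 + 0.059 + 0.020 = 0.253; P(Cohort=C4 | Grade=B) = 0.059/0.253 = 0.233202.
Difference = -0.02832.

-0.02832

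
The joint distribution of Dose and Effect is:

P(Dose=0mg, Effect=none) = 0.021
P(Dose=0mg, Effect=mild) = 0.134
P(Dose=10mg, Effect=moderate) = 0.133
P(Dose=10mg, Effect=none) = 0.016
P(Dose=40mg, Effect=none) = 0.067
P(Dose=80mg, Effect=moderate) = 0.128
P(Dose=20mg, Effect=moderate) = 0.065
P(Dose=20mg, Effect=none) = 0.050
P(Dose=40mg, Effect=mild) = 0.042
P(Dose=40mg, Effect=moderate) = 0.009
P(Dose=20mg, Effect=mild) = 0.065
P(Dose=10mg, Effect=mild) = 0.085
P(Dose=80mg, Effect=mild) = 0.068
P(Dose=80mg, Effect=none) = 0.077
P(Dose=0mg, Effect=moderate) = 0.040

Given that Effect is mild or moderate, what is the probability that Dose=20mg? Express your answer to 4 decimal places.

P(Effect=mild) = 0.134 + 0.085 + 0.065 + 0.042 + 0.068 = 0.394.
P(Effect=moderate) = 0.040 + 0.133 + 0.065 + 0.009 + 0.128 = 0.375.
P(Effect ∈ {mild, moderate}) = 0.394 + 0.375 = 0.769; P(Dose=20mg, Effect ∈ {mild, moderate}) = 0.065 + 0.065 = 0.130.
P(Dose=20mg | Effect ∈ {mild, moderate}) = 0.130/0.769 = 0.1691.

0.1691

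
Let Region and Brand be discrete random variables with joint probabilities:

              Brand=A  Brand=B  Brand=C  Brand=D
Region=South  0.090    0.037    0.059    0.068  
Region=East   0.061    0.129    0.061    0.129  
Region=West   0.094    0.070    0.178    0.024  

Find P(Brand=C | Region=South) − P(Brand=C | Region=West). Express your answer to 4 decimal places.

P(Region=South) = 0.090 + 0.037 + 0.059 + 0.068 = 0.254; P(Brand=C | Region=South) = 0.059/0.254 = 0.23228.
P(Region=West) = 0.094 + 0.070 + 0.178 + 0.024 = 0.366; P(Brand=C | Region=West) = 0.178/0.366 = 0.48634.
Difference = -0.2541.

-0.2541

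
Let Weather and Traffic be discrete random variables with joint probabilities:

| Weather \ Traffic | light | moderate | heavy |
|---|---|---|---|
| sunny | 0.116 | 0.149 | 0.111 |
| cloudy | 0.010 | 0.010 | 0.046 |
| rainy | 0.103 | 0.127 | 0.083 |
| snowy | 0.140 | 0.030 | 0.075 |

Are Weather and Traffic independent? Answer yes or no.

P(Weather=snowy) = 0.245 and P(Traffic=light) = 0.369, so their product is 0.09041, but P(Weather=snowy, Traffic=light) = 0.140. Since these differ, Weather and Traffic are not independent.

no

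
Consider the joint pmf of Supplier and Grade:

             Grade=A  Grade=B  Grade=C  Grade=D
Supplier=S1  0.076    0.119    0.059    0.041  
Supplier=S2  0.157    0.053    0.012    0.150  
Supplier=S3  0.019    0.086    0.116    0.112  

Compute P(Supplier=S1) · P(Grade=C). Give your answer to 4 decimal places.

0.0552

P(Supplier=S1) = 0.076 + 0.119 + 0.059 + 0.041 = 0.295.
P(Grade=C) = 0.059 + 0.012 + 0.116 = 0.187.
Product: 0.295 × 0.187 = 0.0552.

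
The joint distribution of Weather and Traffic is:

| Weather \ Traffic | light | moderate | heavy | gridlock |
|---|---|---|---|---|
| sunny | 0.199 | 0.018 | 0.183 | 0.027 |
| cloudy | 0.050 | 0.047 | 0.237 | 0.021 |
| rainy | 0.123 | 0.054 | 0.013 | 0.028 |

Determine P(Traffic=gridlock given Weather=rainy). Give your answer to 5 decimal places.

0.12844

P(Weather=rainy) = 0.123 + 0.054 + 0.013 + 0.028 = 0.218.
P(Traffic=gridlock | Weather=rainy) = 0.028/0.218 = 0.12844.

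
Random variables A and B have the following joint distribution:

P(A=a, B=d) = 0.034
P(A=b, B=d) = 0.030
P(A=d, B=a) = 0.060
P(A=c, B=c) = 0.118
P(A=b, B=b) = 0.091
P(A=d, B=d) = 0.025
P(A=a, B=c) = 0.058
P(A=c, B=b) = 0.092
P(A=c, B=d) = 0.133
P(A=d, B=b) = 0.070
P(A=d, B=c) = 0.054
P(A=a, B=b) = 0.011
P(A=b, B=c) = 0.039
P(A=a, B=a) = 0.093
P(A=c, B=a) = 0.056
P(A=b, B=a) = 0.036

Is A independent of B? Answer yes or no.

P(A=a) = 0.196 and P(B=a) = 0.245, so their product is 0.04802, but P(A=a, B=a) = 0.093. Since these differ, A and B are not independent.

no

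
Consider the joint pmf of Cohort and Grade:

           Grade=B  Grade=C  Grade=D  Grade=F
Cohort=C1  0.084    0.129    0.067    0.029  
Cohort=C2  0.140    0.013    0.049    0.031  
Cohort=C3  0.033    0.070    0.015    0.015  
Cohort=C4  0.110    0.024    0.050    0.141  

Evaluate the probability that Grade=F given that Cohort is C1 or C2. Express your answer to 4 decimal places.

P(Cohort=C1) = 0.084 + 0.129 + 0.067 + 0.029 = 0.309.
P(Cohort=C2) = 0.140 + 0.013 + 0.049 + 0.031 = 0.233.
P(Cohort ∈ {C1, C2}) = 0.309 + 0.233 = 0.542; P(Grade=F, Cohort ∈ {C1, C2}) = 0.029 + 0.031 = 0.060.
P(Grade=F | Cohort ∈ {C1, C2}) = 0.060/0.542 = 0.1107.

0.1107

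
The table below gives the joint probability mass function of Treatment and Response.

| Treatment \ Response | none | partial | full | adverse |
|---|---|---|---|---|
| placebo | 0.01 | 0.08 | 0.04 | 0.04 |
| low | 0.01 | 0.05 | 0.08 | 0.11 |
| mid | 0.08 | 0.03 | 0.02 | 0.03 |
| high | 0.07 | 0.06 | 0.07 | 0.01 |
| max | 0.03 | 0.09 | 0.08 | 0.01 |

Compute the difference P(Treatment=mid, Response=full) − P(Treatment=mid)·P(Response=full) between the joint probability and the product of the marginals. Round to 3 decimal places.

P(Treatment=mid) = 0.08 + 0.03 + 0.02 + 0.03 = 0.16.
P(Response=full) = 0.04 + 0.08 + 0.02 + 0.07 + 0.08 = 0.29.
P(Treatment=mid, Response=full) − P(Treatment=mid)P(Response=full) = 0.02 − 0.16×0.29 = -0.026.

-0.026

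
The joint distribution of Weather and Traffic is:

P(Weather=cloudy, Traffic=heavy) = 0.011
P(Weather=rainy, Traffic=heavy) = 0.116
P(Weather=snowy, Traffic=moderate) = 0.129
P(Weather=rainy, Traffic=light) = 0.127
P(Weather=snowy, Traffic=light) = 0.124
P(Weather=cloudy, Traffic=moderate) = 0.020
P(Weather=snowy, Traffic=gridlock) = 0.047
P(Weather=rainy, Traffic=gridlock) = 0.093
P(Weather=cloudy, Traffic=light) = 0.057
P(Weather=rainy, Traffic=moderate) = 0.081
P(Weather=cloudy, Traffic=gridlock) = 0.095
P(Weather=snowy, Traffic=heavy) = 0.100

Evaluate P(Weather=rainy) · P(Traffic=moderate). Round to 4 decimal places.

P(Weather=rainy) = 0.127 + 0.081 + 0.116 + 0.093 = 0.417.
P(Traffic=moderate) = 0.020 + 0.081 + 0.129 = 0.230.
Product: 0.417 × 0.230 = 0.0959.

0.0959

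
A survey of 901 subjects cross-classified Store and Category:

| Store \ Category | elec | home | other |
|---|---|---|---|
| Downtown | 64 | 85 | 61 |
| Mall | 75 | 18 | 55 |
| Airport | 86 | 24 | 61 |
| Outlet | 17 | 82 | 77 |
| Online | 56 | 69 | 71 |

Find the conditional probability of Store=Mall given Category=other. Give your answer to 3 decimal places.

Total with Category=other: 61 + 55 + 61 + 77 + 71 = 325.
P(Store=Mall | Category=other) = 55/325 = 0.169.

0.169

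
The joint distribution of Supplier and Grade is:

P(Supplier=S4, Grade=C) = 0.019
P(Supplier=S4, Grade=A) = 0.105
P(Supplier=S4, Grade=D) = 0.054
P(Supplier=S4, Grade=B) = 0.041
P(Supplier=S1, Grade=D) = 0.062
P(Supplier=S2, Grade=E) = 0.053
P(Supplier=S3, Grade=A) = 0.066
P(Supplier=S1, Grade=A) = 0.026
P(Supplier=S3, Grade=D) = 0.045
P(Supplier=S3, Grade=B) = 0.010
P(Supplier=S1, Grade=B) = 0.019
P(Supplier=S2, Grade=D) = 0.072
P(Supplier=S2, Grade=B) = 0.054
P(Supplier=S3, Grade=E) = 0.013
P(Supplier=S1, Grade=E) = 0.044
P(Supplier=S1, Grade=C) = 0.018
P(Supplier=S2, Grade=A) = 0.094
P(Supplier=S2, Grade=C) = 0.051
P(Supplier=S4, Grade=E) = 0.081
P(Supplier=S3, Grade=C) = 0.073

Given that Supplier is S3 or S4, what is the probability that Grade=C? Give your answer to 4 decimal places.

0.1815

P(Supplier=S3) = 0.066 + 0.010 + 0.073 + 0.045 + 0.013 = 0.207.
P(Supplier=S4) = 0.105 + 0.041 + 0.019 + 0.054 + 0.081 = 0.300.
P(Supplier ∈ {S3, S4}) = 0.207 + 0.300 = 0.507; P(Grade=C, Supplier ∈ {S3, S4}) = 0.073 + 0.019 = 0.092.
P(Grade=C | Supplier ∈ {S3, S4}) = 0.092/0.507 = 0.1815.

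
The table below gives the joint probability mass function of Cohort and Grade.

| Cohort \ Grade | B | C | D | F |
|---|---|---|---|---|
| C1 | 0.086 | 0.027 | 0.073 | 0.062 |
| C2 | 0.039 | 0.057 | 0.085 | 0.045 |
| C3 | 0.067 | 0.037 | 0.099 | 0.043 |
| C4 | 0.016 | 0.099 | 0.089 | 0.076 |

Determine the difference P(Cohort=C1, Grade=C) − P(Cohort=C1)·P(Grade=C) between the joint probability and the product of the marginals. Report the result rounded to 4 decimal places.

P(Cohort=C1) = 0.086 + 0.027 + 0.073 + 0.062 = 0.248.
P(Grade=C) = 0.027 + 0.057 + 0.037 + 0.099 = 0.220.
P(Cohort=C1, Grade=C) − P(Cohort=C1)P(Grade=C) = 0.027 − 0.248×0.220 = -0.0276.

-0.0276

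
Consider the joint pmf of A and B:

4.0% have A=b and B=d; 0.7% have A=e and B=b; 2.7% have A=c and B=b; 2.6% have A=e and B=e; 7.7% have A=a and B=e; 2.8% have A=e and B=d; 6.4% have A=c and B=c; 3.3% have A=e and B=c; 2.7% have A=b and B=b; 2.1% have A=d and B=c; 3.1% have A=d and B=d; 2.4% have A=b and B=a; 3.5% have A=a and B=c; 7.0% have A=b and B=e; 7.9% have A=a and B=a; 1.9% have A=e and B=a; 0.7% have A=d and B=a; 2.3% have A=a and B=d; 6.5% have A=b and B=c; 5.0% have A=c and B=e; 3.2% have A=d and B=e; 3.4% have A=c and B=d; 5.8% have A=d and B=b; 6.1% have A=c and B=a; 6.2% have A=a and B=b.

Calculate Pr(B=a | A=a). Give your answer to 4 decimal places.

0.2862

P(A=a) = 0.079 + 0.062 + 0.035 + 0.023 + 0.077 = 0.276.
P(B=a | A=a) = 0.079/0.276 = 0.2862.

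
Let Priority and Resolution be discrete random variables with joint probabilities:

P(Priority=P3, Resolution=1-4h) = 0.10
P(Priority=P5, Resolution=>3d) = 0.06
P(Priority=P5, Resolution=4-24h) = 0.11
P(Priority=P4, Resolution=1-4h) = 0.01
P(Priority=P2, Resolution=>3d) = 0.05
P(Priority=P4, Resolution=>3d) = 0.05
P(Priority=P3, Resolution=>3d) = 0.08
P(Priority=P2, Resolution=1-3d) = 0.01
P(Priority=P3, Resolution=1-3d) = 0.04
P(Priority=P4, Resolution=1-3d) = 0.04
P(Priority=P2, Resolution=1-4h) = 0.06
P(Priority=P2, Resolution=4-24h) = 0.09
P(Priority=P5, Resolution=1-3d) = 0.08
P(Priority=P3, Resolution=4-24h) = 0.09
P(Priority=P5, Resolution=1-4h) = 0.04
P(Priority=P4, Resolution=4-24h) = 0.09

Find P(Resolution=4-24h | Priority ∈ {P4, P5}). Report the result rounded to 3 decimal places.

0.417

P(Priority=P4) = 0.01 + 0.09 + 0.04 + 0.05 = 0.19.
P(Priority=P5) = 0.04 + 0.11 + 0.08 + 0.06 = 0.29.
P(Priority ∈ {P4, P5}) = 0.19 + 0.29 = 0.48; P(Resolution=4-24h, Priority ∈ {P4, P5}) = 0.09 + 0.11 = 0.20.
P(Resolution=4-24h | Priority ∈ {P4, P5}) = 0.20/0.48 = 0.417.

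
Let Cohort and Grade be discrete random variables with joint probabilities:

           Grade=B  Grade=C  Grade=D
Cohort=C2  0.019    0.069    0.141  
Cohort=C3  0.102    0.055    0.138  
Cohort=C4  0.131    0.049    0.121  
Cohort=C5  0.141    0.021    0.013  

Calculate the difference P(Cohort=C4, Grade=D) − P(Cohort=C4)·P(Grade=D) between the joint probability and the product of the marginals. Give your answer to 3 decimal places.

P(Cohort=C4) = 0.131 + 0.049 + 0.121 = 0.301.
P(Grade=D) = 0.141 + 0.138 + 0.121 + 0.013 = 0.413.
P(Cohort=C4, Grade=D) − P(Cohort=C4)P(Grade=D) = 0.121 − 0.301×0.413 = -0.003.

-0.003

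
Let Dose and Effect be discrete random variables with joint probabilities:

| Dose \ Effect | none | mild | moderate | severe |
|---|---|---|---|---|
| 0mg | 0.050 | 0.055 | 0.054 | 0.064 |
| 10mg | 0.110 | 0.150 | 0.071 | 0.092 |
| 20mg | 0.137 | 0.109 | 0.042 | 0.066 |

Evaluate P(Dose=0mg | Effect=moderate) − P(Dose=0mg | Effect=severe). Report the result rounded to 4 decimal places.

P(Effect=moderate) = 0.054 + 0.071 + 0.042 = 0.167; P(Dose=0mg | Effect=moderate) = 0.054/0.167 = 0.32335.
P(Effect=severe) = 0.064 + 0.092 + 0.066 = 0.222; P(Dose=0mg | Effect=severe) = 0.064/0.222 = 0.28829.
Difference = 0.0351.

0.0351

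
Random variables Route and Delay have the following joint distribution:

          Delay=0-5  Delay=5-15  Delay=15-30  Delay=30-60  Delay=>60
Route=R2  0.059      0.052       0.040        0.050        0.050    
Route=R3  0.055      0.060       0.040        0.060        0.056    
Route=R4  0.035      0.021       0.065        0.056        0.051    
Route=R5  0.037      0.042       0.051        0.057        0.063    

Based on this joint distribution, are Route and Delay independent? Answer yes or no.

P(Route=R4) = 0.228 and P(Delay=15-30) = 0.196, so their product is 0.04469, but P(Route=R4, Delay=15-30) = 0.065. Since these differ, Route and Delay are not independent.

no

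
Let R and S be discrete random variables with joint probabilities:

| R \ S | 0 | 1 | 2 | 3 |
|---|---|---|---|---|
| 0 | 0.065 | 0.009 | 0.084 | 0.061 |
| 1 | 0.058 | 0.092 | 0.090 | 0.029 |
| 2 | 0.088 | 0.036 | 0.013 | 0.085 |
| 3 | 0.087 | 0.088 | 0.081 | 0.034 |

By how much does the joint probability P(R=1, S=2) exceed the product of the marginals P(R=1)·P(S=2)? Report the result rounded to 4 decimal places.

P(R=1) = 0.058 + 0.092 + 0.090 + 0.029 = 0.269.
P(S=2) = 0.084 + 0.090 + 0.013 + 0.081 = 0.268.
P(R=1, S=2) − P(R=1)P(S=2) = 0.090 − 0.269×0.268 = 0.0179.

0.0179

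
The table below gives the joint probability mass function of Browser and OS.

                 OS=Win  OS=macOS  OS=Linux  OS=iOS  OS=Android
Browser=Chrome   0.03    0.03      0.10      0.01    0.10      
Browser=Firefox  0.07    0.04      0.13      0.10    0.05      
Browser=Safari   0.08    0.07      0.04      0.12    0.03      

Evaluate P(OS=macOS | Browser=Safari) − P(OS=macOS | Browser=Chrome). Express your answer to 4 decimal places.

P(Browser=Safari) = 0.08 + 0.07 + 0.04 + 0.12 + 0.03 = 0.34; P(OS=macOS | Browser=Safari) = 0.07/0.34 = 0.20588.
P(Browser=Chrome) = 0.03 + 0.03 + 0.10 + 0.01 + 0.10 = 0.27; P(OS=macOS | Browser=Chrome) = 0.03/0.27 = 0.11111.
Difference = 0.0948.

0.0948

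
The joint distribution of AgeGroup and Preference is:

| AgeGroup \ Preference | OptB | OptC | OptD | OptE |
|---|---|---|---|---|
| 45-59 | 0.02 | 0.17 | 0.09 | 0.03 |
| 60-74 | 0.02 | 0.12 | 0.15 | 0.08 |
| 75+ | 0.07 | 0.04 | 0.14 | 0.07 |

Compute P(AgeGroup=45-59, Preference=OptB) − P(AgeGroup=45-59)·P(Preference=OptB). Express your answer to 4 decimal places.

P(AgeGroup=45-59) = 0.02 + 0.17 + 0.09 + 0.03 = 0.31.
P(Preference=OptB) = 0.02 + 0.02 + 0.07 = 0.11.
P(AgeGroup=45-59, Preference=OptB) − P(AgeGroup=45-59)P(Preference=OptB) = 0.02 − 0.31×0.11 = -0.0141.

-0.0141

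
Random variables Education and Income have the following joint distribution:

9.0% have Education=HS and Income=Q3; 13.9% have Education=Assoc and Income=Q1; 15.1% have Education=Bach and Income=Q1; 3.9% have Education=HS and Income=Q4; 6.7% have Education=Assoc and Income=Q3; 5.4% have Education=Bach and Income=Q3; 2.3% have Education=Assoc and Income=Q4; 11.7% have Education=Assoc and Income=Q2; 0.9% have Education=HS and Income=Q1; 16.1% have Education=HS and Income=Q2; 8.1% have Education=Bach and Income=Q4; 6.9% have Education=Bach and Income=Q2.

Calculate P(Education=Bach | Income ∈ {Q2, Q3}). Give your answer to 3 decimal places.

0.220

P(Income=Q2) = 0.161 + 0.117 + 0.069 = 0.347.
P(Income=Q3) = 0.090 + 0.067 + 0.054 = 0.211.
P(Income ∈ {Q2, Q3}) = 0.347 + 0.211 = 0.558; P(Education=Bach, Income ∈ {Q2, Q3}) = 0.069 + 0.054 = 0.123.
P(Education=Bach | Income ∈ {Q2, Q3}) = 0.123/0.558 = 0.220.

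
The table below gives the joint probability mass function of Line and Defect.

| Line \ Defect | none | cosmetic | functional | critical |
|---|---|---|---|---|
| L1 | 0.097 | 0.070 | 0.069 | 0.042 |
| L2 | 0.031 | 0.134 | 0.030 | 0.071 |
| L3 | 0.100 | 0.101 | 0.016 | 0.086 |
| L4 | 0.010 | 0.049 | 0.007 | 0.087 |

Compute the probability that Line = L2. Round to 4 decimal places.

0.2660

P(Line=L2) = 0.031 + 0.134 + 0.030 + 0.071 = 0.266.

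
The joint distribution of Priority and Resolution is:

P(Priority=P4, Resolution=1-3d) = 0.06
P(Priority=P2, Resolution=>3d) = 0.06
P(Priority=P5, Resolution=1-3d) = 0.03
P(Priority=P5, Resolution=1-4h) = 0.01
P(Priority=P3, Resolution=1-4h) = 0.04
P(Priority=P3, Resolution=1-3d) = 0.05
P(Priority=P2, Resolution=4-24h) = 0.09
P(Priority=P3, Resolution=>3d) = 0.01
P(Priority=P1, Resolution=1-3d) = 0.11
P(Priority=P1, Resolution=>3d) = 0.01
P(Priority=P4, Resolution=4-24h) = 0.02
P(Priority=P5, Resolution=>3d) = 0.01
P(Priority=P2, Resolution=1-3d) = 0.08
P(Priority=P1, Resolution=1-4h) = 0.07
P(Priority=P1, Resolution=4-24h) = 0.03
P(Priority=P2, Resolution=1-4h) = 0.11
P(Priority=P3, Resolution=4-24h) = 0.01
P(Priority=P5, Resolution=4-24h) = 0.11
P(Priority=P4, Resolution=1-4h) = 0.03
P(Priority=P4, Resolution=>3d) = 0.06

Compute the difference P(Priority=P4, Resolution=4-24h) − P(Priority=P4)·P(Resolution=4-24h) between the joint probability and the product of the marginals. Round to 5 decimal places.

-0.02420

P(Priority=P4) = 0.03 + 0.02 + 0.06 + 0.06 = 0.17.
P(Resolution=4-24h) = 0.03 + 0.09 + 0.01 + 0.02 + 0.11 = 0.26.
P(Priority=P4, Resolution=4-24h) − P(Priority=P4)P(Resolution=4-24h) = 0.02 − 0.17×0.26 = -0.02420.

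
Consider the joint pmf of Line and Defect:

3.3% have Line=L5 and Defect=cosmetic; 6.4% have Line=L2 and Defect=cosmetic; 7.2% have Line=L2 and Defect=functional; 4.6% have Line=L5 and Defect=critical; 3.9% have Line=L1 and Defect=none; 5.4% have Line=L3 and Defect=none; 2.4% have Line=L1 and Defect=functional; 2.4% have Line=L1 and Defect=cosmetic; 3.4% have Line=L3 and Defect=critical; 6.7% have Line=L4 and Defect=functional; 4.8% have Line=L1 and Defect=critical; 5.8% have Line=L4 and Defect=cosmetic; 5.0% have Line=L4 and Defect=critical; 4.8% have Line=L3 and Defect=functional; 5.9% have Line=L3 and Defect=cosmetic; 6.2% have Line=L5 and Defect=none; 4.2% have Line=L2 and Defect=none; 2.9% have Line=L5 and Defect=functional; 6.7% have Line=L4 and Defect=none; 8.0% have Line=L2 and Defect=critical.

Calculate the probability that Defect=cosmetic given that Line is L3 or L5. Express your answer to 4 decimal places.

0.2521

P(Line=L3) = 0.054 + 0.059 + 0.048 + 0.034 = 0.195.
P(Line=L5) = 0.062 + 0.033 + 0.029 + 0.046 = 0.170.
P(Line ∈ {L3, L5}) = 0.195 + 0.170 = 0.365; P(Defect=cosmetic, Line ∈ {L3, L5}) = 0.059 + 0.033 = 0.092.
P(Defect=cosmetic | Line ∈ {L3, L5}) = 0.092/0.365 = 0.2521.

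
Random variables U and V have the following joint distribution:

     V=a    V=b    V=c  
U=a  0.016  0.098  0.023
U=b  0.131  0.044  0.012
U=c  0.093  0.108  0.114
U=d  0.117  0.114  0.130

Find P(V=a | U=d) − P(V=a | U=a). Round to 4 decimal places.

P(U=d) = 0.117 + 0.114 + 0.130 = 0.361; P(V=a | U=d) = 0.117/0.361 = 0.32410.
P(U=a) = 0.016 + 0.098 + 0.023 = 0.137; P(V=a | U=a) = 0.016/0.137 = 0.11679.
Difference = 0.2073.

0.2073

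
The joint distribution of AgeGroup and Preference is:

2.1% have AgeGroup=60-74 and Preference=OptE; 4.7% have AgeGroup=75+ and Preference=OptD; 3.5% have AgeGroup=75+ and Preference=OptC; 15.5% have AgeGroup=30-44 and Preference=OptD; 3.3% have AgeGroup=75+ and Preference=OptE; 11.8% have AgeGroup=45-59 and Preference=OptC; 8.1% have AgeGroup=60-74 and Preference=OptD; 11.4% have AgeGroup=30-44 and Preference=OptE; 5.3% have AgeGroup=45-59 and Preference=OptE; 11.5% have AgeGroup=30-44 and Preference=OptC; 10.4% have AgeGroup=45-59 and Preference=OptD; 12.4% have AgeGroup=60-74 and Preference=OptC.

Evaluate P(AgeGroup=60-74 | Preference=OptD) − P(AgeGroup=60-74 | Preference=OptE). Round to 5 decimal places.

P(Preference=OptD) = 0.155 + 0.104 + 0.081 + 0.047 = 0.387; P(AgeGroup=60-74 | Preference=OptD) = 0.081/0.387 = 0.209302.
P(Preference=OptE) = 0.114 + 0.053 + 0.021 + 0.033 = 0.221; P(AgeGroup=60-74 | Preference=OptE) = 0.021/0.221 = 0.095023.
Difference = 0.11428.

0.11428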